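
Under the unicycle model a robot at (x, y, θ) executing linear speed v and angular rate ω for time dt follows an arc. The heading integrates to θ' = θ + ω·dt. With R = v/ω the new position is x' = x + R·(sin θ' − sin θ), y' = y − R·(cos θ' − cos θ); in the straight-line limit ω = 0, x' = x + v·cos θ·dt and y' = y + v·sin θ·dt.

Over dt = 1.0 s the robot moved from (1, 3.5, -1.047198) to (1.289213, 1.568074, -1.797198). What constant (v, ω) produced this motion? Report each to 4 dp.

v = 2.0000, ω = -0.7500

Δθ = -1.797198 − -1.047198 = -0.750000
ω = Δθ/dt = -0.750000/1.0 = -0.7500
R = −Δy/(cos θ' − cos θ) = -2.6667
v = R·ω = -2.6667·-0.7500 = 2.0000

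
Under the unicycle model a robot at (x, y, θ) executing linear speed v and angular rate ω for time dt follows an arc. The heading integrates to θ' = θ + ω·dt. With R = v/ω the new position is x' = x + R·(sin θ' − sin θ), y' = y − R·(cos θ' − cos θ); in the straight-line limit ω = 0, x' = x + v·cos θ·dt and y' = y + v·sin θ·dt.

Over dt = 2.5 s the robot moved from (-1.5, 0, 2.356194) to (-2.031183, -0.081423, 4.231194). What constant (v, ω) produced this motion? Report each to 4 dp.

Δθ = 4.231194 − 2.356194 = 1.875000
ω = Δθ/dt = 1.875000/2.5 = 0.7500
R = Δx/(sin θ' − sin θ) = 0.3333
v = R·ω = 0.3333·0.7500 = 0.2500

v = 0.2500, ω = 0.7500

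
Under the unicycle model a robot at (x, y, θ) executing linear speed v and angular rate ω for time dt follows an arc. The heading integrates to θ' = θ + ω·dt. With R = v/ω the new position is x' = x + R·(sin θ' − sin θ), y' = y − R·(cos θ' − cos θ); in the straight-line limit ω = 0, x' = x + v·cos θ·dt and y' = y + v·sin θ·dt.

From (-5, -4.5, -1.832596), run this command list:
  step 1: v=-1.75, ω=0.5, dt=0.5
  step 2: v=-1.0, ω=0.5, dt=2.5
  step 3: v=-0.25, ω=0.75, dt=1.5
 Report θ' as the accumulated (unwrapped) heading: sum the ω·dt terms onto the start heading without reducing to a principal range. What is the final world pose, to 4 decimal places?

(-6.5740, -1.8025, 0.7924)

step 1: θ'=-1.5826 (R=-3.5000) → pose (-4.8810, -3.6354, -1.5826)
step 2: θ'=-0.3326 (R=-2.0000) → pose (-6.2278, -1.7214, -0.3326)
step 3: θ'=0.7924 (R=-0.3333) → pose (-6.5740, -1.8025, 0.7924)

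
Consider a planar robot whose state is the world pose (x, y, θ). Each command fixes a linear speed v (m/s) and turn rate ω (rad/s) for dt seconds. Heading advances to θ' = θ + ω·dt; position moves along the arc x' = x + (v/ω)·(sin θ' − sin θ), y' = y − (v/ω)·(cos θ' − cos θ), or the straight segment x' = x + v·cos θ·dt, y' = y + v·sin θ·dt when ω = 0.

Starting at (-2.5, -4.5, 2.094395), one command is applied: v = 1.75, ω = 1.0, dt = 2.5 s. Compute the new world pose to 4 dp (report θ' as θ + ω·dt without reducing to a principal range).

(-5.7534, -5.1690, 4.5944)

θ' = 2.0944 + 1.0·2.5 = 4.5944
R = v/ω = 1.75/1.0 = 1.7500
x' = -2.5 + 1.7500·(sin 4.5944 − sin 2.0944) = -5.7534
y' = -4.5 − 1.7500·(cos 4.5944 − cos 2.0944) = -5.1690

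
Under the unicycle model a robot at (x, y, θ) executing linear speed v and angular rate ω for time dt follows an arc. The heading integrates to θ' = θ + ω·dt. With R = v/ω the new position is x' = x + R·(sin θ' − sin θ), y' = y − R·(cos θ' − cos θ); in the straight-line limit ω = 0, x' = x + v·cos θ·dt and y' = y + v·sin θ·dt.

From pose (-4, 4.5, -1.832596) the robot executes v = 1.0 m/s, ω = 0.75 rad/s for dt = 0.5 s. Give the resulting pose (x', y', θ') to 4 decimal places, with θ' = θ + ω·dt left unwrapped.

(-4.0369, 4.0043, -1.4576)

θ' = -1.8326 + 0.75·0.5 = -1.4576
R = v/ω = 1.0/0.75 = 1.3333
x' = -4 + 1.3333·(sin -1.4576 − sin -1.8326) = -4.0369
y' = 4.5 − 1.3333·(cos -1.4576 − cos -1.8326) = 4.0043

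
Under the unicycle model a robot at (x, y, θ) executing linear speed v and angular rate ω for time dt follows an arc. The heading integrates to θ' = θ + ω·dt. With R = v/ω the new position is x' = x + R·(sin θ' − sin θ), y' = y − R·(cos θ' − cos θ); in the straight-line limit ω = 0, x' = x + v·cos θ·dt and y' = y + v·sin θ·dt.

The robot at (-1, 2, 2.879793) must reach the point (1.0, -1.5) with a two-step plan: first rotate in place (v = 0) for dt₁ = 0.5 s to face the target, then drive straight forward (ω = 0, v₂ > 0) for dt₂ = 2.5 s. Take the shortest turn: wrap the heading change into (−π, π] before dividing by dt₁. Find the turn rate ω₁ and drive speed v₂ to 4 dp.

heading to target = atan2(-1.5−2, 1−-1) = -1.0517
Δθ = wrap(-1.0517 − 2.8798) = 2.3517; ω₁ = Δθ/dt₁ = 4.7035
distance = √((1−-1)² + (-1.5−2)²) = 4.0311; v₂ = distance/dt₂ = 1.6125

ω₁ = 4.7035, v₂ = 1.6125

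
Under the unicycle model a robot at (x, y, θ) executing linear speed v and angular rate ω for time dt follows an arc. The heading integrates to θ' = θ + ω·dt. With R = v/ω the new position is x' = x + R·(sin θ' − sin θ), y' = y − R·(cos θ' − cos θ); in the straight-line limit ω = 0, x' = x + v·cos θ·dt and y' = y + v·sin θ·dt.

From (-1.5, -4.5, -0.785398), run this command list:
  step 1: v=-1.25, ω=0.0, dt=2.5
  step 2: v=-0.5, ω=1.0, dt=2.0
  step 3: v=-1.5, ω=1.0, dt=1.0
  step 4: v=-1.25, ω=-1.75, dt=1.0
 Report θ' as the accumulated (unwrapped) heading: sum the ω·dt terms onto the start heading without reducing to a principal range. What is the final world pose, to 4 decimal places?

step 1: θ'=-0.7854 (straight) → pose (-3.7097, -2.2903, -0.7854)
step 2: θ'=1.2146 (R=-0.5000) → pose (-4.5319, -2.4695, 1.2146)
step 3: θ'=2.2146 (R=-1.5000) → pose (-4.3258, -3.8929, 2.2146)
step 4: θ'=0.4646 (R=0.7143) → pose (-4.5770, -4.9602, 0.4646)

(-4.5770, -4.9602, 0.4646)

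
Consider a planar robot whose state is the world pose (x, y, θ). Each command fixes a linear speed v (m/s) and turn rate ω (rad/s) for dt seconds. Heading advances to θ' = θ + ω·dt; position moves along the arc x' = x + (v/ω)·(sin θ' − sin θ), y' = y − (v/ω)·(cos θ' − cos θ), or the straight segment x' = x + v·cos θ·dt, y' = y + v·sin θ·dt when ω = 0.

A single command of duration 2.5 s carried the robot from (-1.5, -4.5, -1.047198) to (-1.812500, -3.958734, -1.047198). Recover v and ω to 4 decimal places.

v = -0.2500, ω = 0.0000

Δθ = -1.047198 − -1.047198 = 0.000000
ω = Δθ/dt = 0.000000/2.5 = 0.0000
ω = 0 → v = (Δx·cos θ + Δy·sin θ)/dt = -0.2500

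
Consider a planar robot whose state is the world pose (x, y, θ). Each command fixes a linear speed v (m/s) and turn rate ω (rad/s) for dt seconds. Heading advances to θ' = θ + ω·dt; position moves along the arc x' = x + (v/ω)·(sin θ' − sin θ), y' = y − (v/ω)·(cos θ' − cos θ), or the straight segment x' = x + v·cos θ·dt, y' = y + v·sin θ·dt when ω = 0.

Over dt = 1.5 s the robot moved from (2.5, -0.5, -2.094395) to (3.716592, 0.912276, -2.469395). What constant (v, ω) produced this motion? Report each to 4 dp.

v = -1.2500, ω = -0.2500

Δθ = -2.469395 − -2.094395 = -0.375000
ω = Δθ/dt = -0.375000/1.5 = -0.2500
R = −Δy/(cos θ' − cos θ) = 5.0000
v = R·ω = 5.0000·-0.2500 = -1.2500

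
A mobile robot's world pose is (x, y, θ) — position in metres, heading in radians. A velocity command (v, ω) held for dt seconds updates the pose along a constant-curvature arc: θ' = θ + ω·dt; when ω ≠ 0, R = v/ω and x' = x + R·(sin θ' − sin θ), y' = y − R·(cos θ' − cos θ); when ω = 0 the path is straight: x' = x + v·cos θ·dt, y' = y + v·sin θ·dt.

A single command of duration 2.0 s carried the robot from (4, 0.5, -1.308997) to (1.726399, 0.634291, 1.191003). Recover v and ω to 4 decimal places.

Δθ = 1.191003 − -1.308997 = 2.500000
ω = Δθ/dt = 2.500000/2.0 = 1.2500
R = Δx/(sin θ' − sin θ) = -1.2000
v = R·ω = -1.2000·1.2500 = -1.5000

v = -1.5000, ω = 1.2500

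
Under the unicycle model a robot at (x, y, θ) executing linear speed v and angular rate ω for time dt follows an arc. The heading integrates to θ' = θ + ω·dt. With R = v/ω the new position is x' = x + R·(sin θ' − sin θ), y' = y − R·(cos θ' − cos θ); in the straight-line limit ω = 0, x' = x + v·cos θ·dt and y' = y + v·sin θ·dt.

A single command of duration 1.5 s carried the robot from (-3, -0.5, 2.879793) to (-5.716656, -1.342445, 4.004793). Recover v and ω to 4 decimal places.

v = 2.0000, ω = 0.7500

Δθ = 4.004793 − 2.879793 = 1.125000
ω = Δθ/dt = 1.125000/1.5 = 0.7500
R = Δx/(sin θ' − sin θ) = 2.6667
v = R·ω = 2.6667·0.7500 = 2.0000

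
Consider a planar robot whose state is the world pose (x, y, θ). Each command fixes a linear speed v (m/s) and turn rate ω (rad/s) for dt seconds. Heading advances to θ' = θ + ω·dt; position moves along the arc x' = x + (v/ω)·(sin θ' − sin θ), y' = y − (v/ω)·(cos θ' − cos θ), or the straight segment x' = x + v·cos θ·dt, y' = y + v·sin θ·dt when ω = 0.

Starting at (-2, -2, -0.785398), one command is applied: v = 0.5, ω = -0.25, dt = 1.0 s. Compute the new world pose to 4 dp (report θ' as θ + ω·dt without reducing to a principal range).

(-1.6941, -2.3938, -1.0354)

θ' = -0.7854 + -0.25·1.0 = -1.0354
R = v/ω = 0.5/-0.25 = -2.0000
x' = -2 + -2.0000·(sin -1.0354 − sin -0.7854) = -1.6941
y' = -2 − -2.0000·(cos -1.0354 − cos -0.7854) = -2.3938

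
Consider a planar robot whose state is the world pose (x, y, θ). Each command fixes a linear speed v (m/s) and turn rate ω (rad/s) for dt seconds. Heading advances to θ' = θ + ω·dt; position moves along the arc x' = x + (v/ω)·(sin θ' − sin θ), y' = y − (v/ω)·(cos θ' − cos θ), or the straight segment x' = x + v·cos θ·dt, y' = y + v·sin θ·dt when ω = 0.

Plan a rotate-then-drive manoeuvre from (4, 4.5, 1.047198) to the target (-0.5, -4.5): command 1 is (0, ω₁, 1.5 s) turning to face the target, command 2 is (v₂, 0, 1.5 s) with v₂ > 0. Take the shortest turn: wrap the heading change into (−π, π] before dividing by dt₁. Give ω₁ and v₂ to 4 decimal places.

heading to target = atan2(-4.5−4.5, -0.5−4) = -2.0344
Δθ = wrap(-2.0344 − 1.0472) = -3.0816; ω₁ = Δθ/dt₁ = -2.0544
distance = √((-0.5−4)² + (-4.5−4.5)²) = 10.0623; v₂ = distance/dt₂ = 6.7082

ω₁ = -2.0544, v₂ = 6.7082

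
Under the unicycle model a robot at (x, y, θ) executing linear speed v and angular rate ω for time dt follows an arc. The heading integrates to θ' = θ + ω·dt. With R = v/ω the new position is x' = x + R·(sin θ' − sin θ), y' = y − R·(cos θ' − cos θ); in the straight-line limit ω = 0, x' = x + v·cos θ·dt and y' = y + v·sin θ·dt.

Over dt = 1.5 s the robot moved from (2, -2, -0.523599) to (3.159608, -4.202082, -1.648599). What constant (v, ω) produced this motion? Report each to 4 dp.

Δθ = -1.648599 − -0.523599 = -1.125000
ω = Δθ/dt = -1.125000/1.5 = -0.7500
R = −Δy/(cos θ' − cos θ) = -2.3333
v = R·ω = -2.3333·-0.7500 = 1.7500

v = 1.7500, ω = -0.7500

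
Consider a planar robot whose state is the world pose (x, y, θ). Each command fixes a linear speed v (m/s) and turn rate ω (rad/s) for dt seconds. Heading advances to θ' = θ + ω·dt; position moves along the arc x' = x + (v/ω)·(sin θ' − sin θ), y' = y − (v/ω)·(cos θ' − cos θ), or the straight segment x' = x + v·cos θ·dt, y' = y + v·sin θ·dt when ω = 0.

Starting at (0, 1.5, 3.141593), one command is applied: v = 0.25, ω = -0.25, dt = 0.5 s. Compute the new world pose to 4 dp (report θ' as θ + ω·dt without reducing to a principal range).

(-0.1247, 1.5078, 3.0166)

θ' = 3.1416 + -0.25·0.5 = 3.0166
R = v/ω = 0.25/-0.25 = -1.0000
x' = 0 + -1.0000·(sin 3.0166 − sin 3.1416) = -0.1247
y' = 1.5 − -1.0000·(cos 3.0166 − cos 3.1416) = 1.5078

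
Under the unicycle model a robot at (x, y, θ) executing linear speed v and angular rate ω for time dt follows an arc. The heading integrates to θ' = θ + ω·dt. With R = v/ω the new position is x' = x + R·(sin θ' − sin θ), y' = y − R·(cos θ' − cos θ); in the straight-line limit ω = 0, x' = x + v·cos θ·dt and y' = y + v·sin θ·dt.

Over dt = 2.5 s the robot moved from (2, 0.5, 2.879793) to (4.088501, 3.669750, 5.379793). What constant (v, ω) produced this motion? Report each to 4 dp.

Δθ = 5.379793 − 2.879793 = 2.500000
ω = Δθ/dt = 2.500000/2.5 = 1.0000
R = −Δy/(cos θ' − cos θ) = -2.0000
v = R·ω = -2.0000·1.0000 = -2.0000

v = -2.0000, ω = 1.0000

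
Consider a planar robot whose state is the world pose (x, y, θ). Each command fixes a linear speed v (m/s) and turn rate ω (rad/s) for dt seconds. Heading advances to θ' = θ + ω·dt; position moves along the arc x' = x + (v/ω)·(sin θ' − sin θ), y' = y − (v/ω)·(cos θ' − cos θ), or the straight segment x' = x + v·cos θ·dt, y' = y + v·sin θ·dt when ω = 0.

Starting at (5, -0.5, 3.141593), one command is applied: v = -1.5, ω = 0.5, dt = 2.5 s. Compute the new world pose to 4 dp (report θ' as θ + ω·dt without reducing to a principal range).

(7.8470, 1.5540, 4.3916)

θ' = 3.1416 + 0.5·2.5 = 4.3916
R = v/ω = -1.5/0.5 = -3.0000
x' = 5 + -3.0000·(sin 4.3916 − sin 3.1416) = 7.8470
y' = -0.5 − -3.0000·(cos 4.3916 − cos 3.1416) = 1.5540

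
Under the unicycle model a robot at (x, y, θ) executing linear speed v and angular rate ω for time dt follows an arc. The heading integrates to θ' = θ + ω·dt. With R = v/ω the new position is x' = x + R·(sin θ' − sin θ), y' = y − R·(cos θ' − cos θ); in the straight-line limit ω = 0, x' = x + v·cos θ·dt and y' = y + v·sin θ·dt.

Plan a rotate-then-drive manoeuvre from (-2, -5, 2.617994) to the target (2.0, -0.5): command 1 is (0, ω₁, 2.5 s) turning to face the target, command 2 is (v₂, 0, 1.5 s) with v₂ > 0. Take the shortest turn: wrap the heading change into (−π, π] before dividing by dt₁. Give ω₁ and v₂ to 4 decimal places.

heading to target = atan2(-0.5−-5, 2−-2) = 0.8442
Δθ = wrap(0.8442 − 2.6180) = -1.7738; ω₁ = Δθ/dt₁ = -0.7095
distance = √((2−-2)² + (-0.5−-5)²) = 6.0208; v₂ = distance/dt₂ = 4.0139

ω₁ = -0.7095, v₂ = 4.0139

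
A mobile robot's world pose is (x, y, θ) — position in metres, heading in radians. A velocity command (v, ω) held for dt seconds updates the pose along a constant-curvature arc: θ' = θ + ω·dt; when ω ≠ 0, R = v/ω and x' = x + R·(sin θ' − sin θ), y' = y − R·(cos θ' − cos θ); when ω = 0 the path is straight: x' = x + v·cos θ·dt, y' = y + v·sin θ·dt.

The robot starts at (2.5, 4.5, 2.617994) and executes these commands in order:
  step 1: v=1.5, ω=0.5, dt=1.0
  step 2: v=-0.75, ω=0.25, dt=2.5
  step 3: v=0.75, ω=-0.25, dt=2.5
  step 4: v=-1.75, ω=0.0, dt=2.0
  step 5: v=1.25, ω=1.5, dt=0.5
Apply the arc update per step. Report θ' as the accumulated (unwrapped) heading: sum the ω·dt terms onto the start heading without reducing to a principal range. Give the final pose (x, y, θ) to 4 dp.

step 1: θ'=3.1180 (R=3.0000) → pose (1.0708, 4.9011, 3.1180)
step 2: θ'=3.7430 (R=-3.0000) → pose (2.8390, 5.4266, 3.7430)
step 3: θ'=3.1180 (R=-3.0000) → pose (1.0708, 4.9011, 3.1180)
step 4: θ'=3.1180 (straight) → pose (4.5698, 4.8185, 3.1180)
step 5: θ'=3.8680 (R=0.8333) → pose (3.9967, 4.6084, 3.8680)

(3.9967, 4.6084, 3.8680)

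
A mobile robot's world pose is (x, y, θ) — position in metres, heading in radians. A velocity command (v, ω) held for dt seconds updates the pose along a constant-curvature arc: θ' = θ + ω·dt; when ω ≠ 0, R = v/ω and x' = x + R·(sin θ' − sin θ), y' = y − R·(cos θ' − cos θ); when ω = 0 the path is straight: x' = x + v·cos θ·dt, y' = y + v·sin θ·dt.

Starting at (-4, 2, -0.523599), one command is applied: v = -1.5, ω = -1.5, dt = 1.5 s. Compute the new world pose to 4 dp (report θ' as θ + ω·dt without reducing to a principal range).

(-3.8597, 3.7991, -2.7736)

θ' = -0.5236 + -1.5·1.5 = -2.7736
R = v/ω = -1.5/-1.5 = 1.0000
x' = -4 + 1.0000·(sin -2.7736 − sin -0.5236) = -3.8597
y' = 2 − 1.0000·(cos -2.7736 − cos -0.5236) = 3.7991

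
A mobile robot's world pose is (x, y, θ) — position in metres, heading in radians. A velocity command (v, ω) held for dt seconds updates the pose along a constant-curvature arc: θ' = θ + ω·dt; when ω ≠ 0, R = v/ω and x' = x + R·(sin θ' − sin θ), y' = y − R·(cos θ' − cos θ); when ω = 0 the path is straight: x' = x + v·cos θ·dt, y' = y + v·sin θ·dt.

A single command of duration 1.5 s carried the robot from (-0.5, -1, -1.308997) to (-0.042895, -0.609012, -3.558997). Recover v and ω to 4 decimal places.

Δθ = -3.558997 − -1.308997 = -2.250000
ω = Δθ/dt = -2.250000/1.5 = -1.5000
R = Δx/(sin θ' − sin θ) = 0.3333
v = R·ω = 0.3333·-1.5000 = -0.5000

v = -0.5000, ω = -1.5000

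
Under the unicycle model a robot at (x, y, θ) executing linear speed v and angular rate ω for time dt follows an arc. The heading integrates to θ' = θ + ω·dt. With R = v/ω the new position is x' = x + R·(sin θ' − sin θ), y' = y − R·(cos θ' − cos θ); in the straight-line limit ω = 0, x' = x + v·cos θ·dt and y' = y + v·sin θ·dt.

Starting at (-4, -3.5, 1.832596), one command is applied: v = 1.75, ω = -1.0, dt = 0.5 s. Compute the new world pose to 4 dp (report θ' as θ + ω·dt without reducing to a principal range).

θ' = 1.8326 + -1.0·0.5 = 1.3326
R = v/ω = 1.75/-1.0 = -1.7500
x' = -4 + -1.7500·(sin 1.3326 − sin 1.8326) = -4.0102
y' = -3.5 − -1.7500·(cos 1.3326 − cos 1.8326) = -2.6341

(-4.0102, -2.6341, 1.3326)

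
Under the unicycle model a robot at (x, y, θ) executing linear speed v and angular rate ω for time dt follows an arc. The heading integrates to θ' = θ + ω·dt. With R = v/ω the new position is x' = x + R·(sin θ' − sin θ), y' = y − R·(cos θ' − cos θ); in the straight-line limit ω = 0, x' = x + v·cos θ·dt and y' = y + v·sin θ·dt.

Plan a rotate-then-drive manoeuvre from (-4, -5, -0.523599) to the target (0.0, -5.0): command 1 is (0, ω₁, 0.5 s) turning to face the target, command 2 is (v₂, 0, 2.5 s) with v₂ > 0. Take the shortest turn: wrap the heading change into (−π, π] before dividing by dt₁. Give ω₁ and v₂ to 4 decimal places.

heading to target = atan2(-5−-5, 0−-4) = 0.0000
Δθ = wrap(0.0000 − -0.5236) = 0.5236; ω₁ = Δθ/dt₁ = 1.0472
distance = √((0−-4)² + (-5−-5)²) = 4.0000; v₂ = distance/dt₂ = 1.6000

ω₁ = 1.0472, v₂ = 1.6000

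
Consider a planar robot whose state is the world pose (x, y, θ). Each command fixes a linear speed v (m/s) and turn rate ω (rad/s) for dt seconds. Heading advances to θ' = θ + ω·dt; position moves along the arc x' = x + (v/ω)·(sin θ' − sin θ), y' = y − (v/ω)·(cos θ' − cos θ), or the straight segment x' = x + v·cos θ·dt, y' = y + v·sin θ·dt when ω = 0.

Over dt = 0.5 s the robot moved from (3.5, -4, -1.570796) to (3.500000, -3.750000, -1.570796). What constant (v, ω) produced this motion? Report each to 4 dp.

v = -0.5000, ω = 0.0000

Δθ = -1.570796 − -1.570796 = 0.000000
ω = Δθ/dt = 0.000000/0.5 = 0.0000
ω = 0 → v = (Δx·cos θ + Δy·sin θ)/dt = -0.5000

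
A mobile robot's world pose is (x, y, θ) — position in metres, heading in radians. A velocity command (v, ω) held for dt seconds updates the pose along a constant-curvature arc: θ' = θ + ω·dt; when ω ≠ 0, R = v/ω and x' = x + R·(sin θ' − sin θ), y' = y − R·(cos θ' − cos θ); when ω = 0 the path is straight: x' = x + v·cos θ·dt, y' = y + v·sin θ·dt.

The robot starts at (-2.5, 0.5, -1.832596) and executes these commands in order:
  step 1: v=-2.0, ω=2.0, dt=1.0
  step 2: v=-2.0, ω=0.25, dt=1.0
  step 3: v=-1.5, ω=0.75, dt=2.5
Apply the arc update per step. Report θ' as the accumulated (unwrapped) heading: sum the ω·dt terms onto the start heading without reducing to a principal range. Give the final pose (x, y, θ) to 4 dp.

(-6.2334, -1.9796, 2.2924)

step 1: θ'=0.1674 (R=-1.0000) → pose (-3.6325, 1.7448, 0.1674)
step 2: θ'=0.4174 (R=-8.0000) → pose (-5.5427, 1.1698, 0.4174)
step 3: θ'=2.2924 (R=-2.0000) → pose (-6.2334, -1.9796, 2.2924)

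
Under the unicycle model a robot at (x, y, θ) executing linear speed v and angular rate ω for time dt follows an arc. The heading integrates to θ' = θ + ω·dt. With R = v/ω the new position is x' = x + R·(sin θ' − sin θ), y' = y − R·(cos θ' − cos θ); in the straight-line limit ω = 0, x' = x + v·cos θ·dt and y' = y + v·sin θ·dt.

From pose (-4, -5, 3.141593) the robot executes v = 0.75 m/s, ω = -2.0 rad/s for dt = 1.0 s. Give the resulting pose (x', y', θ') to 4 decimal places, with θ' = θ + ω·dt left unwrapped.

(-4.3410, -4.4689, 1.1416)

θ' = 3.1416 + -2.0·1.0 = 1.1416
R = v/ω = 0.75/-2.0 = -0.3750
x' = -4 + -0.3750·(sin 1.1416 − sin 3.1416) = -4.3410
y' = -5 − -0.3750·(cos 1.1416 − cos 3.1416) = -4.4689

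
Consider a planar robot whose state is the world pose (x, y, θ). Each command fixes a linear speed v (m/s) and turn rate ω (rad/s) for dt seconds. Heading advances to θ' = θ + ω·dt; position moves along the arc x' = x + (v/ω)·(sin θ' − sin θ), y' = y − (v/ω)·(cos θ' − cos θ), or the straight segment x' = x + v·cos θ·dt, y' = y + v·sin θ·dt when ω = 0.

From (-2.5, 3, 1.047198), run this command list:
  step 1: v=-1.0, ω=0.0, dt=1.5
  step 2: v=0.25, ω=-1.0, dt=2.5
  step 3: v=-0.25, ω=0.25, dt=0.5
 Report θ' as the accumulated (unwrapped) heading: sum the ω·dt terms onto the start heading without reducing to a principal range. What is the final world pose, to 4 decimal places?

(-2.8077, 1.7283, -1.3278)

step 1: θ'=1.0472 (straight) → pose (-3.2500, 1.7010, 1.0472)
step 2: θ'=-1.4528 (R=-0.2500) → pose (-2.7852, 1.6054, -1.4528)
step 3: θ'=-1.3278 (R=-1.0000) → pose (-2.8077, 1.7283, -1.3278)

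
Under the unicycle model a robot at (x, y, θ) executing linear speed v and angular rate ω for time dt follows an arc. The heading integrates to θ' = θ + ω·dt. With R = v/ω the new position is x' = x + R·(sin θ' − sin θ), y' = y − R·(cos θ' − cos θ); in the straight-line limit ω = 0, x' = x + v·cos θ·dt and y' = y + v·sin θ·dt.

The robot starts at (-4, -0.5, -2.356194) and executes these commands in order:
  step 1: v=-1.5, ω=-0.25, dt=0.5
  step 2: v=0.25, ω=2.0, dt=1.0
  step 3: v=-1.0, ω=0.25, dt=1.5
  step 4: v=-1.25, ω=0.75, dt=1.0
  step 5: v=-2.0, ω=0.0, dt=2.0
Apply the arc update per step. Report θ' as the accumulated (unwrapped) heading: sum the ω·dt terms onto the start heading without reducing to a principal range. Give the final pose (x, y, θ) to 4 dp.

step 1: θ'=-2.4812 (R=6.0000) → pose (-3.4379, -0.0042, -2.4812)
step 2: θ'=-0.4812 (R=0.1250) → pose (-3.4191, -0.2137, -0.4812)
step 3: θ'=-0.1062 (R=-4.0000) → pose (-4.8465, 0.2180, -0.1062)
step 4: θ'=0.6438 (R=-1.6667) → pose (-6.0236, -0.1062, 0.6438)
step 5: θ'=0.6438 (straight) → pose (-9.2228, -2.5072, 0.6438)

(-9.2228, -2.5072, 0.6438)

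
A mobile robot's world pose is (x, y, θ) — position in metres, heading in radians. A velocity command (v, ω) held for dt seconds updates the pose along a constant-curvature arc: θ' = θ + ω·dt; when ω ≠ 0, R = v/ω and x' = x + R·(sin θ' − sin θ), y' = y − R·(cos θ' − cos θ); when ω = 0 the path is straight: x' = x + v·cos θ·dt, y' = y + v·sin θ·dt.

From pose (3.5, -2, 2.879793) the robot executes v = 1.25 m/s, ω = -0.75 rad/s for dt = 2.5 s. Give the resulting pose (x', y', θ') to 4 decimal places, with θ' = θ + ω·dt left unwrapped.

θ' = 2.8798 + -0.75·2.5 = 1.0048
R = v/ω = 1.25/-0.75 = -1.6667
x' = 3.5 + -1.6667·(sin 1.0048 − sin 2.8798) = 2.5246
y' = -2 − -1.6667·(cos 1.0048 − cos 2.8798) = 0.5036

(2.5246, 0.5036, 1.0048)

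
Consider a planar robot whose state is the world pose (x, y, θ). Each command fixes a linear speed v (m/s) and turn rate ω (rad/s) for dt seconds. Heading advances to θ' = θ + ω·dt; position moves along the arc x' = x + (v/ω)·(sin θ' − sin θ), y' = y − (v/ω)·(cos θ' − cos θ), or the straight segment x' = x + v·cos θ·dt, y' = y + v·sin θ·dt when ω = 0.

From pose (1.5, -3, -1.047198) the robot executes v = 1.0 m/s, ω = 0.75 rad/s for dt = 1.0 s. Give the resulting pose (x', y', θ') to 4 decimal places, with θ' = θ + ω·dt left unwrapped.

(2.2642, -3.6082, -0.2972)

θ' = -1.0472 + 0.75·1.0 = -0.2972
R = v/ω = 1.0/0.75 = 1.3333
x' = 1.5 + 1.3333·(sin -0.2972 − sin -1.0472) = 2.2642
y' = -3 − 1.3333·(cos -0.2972 − cos -1.0472) = -3.6082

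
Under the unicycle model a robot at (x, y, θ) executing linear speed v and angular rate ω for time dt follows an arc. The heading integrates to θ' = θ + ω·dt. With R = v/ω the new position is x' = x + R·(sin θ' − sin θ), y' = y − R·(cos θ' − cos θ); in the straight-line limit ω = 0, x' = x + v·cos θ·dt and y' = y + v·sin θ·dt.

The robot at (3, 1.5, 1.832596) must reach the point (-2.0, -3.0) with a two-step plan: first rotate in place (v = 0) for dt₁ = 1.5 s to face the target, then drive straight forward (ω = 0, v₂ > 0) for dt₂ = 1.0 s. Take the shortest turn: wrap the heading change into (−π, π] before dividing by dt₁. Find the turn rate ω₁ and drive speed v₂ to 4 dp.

ω₁ = 1.3612, v₂ = 6.7268

heading to target = atan2(-3−1.5, -2−3) = -2.4088
Δθ = wrap(-2.4088 − 1.8326) = 2.0418; ω₁ = Δθ/dt₁ = 1.3612
distance = √((-2−3)² + (-3−1.5)²) = 6.7268; v₂ = distance/dt₂ = 6.7268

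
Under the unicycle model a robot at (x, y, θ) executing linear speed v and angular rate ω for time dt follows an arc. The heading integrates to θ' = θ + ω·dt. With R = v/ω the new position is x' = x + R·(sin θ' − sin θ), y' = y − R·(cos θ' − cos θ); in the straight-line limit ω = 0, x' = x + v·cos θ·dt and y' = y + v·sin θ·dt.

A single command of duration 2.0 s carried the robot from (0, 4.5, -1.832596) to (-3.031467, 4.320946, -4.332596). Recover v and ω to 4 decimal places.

v = 2.0000, ω = -1.2500

Δθ = -4.332596 − -1.832596 = -2.500000
ω = Δθ/dt = -2.500000/2.0 = -1.2500
R = Δx/(sin θ' − sin θ) = -1.6000
v = R·ω = -1.6000·-1.2500 = 2.0000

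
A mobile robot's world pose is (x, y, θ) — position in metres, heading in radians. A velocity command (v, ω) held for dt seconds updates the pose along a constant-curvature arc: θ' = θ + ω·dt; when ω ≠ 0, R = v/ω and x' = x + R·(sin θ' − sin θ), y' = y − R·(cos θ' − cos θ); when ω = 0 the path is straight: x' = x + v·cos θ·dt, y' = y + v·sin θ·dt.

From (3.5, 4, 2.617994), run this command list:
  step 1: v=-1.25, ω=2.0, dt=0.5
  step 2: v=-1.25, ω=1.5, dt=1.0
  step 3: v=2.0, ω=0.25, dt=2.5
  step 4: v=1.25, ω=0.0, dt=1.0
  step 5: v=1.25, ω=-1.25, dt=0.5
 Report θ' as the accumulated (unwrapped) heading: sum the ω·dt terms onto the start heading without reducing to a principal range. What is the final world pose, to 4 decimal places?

(9.1958, 0.2450, 5.1180)

step 1: θ'=3.6180 (R=-0.6250) → pose (4.0991, 3.9859, 3.6180)
step 2: θ'=5.1180 (R=-0.8333) → pose (4.4827, 5.0552, 5.1180)
step 3: θ'=5.7430 (R=8.0000) → pose (7.7192, 1.3509, 5.7430)
step 4: θ'=5.7430 (straight) → pose (8.7912, 0.7081, 5.7430)
step 5: θ'=5.1180 (R=-1.0000) → pose (9.1958, 0.2450, 5.1180)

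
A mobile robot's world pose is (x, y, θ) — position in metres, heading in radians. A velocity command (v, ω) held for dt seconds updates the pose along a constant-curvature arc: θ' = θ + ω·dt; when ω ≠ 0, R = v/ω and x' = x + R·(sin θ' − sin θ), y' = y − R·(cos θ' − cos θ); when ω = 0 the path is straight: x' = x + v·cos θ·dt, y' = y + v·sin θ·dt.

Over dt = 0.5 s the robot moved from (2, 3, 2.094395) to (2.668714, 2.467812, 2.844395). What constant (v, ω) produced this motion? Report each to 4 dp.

Δθ = 2.844395 − 2.094395 = 0.750000
ω = Δθ/dt = 0.750000/0.5 = 1.5000
R = Δx/(sin θ' − sin θ) = -1.1667
v = R·ω = -1.1667·1.5000 = -1.7500

v = -1.7500, ω = 1.5000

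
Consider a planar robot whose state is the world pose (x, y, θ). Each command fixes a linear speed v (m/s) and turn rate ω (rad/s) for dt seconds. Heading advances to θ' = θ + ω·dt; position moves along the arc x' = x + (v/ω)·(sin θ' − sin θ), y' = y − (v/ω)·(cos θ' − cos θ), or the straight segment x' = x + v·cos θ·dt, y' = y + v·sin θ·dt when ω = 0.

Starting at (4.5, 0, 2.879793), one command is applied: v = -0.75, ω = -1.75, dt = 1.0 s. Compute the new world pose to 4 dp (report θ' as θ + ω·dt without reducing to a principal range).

(4.7766, -0.5969, 1.1298)

θ' = 2.8798 + -1.75·1.0 = 1.1298
R = v/ω = -0.75/-1.75 = 0.4286
x' = 4.5 + 0.4286·(sin 1.1298 − sin 2.8798) = 4.7766
y' = 0 − 0.4286·(cos 1.1298 − cos 2.8798) = -0.5969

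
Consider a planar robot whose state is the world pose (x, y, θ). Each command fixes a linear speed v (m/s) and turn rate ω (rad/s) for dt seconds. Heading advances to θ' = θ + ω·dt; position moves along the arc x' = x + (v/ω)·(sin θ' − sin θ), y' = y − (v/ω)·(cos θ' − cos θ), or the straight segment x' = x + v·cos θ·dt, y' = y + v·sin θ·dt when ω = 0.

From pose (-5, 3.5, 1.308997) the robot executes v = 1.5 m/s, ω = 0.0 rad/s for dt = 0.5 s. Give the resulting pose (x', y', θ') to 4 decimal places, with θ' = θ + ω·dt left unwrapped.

θ' = 1.3090 + 0.0·0.5 = 1.3090
ω = 0 → straight: x' = -5 + 1.5·cos(1.3090)·0.5 = -4.8059
y' = 3.5 + 1.5·sin(1.3090)·0.5 = 4.2244

(-4.8059, 4.2244, 1.3090)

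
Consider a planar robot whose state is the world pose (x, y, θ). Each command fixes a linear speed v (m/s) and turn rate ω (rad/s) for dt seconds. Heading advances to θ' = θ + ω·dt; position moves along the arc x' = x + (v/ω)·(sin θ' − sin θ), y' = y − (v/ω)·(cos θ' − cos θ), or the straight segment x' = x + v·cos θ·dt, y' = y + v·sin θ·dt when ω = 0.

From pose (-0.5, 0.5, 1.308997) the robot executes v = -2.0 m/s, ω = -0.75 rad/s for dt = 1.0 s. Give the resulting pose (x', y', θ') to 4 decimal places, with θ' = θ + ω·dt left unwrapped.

θ' = 1.3090 + -0.75·1.0 = 0.5590
R = v/ω = -2.0/-0.75 = 2.6667
x' = -0.5 + 2.6667·(sin 0.5590 − sin 1.3090) = -1.6616
y' = 0.5 − 2.6667·(cos 0.5590 − cos 1.3090) = -1.0706

(-1.6616, -1.0706, 0.5590)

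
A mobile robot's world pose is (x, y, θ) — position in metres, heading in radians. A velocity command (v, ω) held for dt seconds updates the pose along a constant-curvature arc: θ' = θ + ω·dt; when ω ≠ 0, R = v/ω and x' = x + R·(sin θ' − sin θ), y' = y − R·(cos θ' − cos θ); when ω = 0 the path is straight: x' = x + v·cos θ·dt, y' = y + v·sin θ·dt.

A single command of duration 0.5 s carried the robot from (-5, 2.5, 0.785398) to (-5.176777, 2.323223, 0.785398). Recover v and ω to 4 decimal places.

v = -0.5000, ω = 0.0000

Δθ = 0.785398 − 0.785398 = 0.000000
ω = Δθ/dt = 0.000000/0.5 = 0.0000
ω = 0 → v = (Δx·cos θ + Δy·sin θ)/dt = -0.5000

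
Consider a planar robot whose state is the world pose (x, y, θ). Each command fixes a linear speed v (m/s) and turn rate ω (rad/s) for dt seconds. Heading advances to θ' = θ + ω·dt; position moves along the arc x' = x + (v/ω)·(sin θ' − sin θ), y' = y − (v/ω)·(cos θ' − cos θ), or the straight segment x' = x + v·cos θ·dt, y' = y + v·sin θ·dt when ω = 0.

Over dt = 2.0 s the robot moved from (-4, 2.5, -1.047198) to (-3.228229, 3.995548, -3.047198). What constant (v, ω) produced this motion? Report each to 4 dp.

Δθ = -3.047198 − -1.047198 = -2.000000
ω = Δθ/dt = -2.000000/2.0 = -1.0000
R = −Δy/(cos θ' − cos θ) = 1.0000
v = R·ω = 1.0000·-1.0000 = -1.0000

v = -1.0000, ω = -1.0000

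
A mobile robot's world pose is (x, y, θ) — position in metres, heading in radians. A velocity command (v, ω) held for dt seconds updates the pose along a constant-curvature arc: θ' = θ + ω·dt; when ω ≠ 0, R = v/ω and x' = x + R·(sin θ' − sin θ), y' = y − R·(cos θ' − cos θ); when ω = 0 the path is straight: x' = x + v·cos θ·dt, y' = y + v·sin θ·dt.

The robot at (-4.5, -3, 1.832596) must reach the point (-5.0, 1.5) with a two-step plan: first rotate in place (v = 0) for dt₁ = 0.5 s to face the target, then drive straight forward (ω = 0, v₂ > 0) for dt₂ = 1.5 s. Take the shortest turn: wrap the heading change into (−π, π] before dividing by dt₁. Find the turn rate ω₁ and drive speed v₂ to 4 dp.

heading to target = atan2(1.5−-3, -5−-4.5) = 1.6815
Δθ = wrap(1.6815 − 1.8326) = -0.1511; ω₁ = Δθ/dt₁ = -0.3023
distance = √((-5−-4.5)² + (1.5−-3)²) = 4.5277; v₂ = distance/dt₂ = 3.0185

ω₁ = -0.3023, v₂ = 3.0185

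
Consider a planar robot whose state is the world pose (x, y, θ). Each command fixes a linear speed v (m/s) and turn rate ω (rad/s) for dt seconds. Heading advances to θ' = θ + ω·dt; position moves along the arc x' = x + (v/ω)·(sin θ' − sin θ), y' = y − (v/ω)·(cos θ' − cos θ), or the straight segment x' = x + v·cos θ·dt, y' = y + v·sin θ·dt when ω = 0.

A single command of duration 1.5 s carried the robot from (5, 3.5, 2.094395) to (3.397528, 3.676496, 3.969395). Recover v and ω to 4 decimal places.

v = 1.2500, ω = 1.2500

Δθ = 3.969395 − 2.094395 = 1.875000
ω = Δθ/dt = 1.875000/1.5 = 1.2500
R = Δx/(sin θ' − sin θ) = 1.0000
v = R·ω = 1.0000·1.2500 = 1.2500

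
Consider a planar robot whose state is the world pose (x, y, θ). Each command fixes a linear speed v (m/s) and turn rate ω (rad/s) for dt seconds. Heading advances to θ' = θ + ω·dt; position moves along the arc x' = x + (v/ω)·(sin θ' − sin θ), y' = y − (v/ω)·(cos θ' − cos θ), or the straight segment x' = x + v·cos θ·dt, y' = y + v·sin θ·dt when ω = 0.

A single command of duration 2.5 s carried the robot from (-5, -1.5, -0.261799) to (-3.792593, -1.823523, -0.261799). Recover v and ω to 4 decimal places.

Δθ = -0.261799 − -0.261799 = 0.000000
ω = Δθ/dt = 0.000000/2.5 = 0.0000
ω = 0 → v = (Δx·cos θ + Δy·sin θ)/dt = 0.5000

v = 0.5000, ω = 0.0000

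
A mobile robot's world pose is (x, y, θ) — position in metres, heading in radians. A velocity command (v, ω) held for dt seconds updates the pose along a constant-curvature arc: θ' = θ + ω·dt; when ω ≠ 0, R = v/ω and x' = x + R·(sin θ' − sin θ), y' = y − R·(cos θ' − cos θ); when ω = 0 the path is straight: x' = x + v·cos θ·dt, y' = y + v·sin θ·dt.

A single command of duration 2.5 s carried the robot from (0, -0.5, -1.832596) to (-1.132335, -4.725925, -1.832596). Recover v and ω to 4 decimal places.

Δθ = -1.832596 − -1.832596 = 0.000000
ω = Δθ/dt = 0.000000/2.5 = 0.0000
ω = 0 → v = (Δx·cos θ + Δy·sin θ)/dt = 1.7500

v = 1.7500, ω = 0.0000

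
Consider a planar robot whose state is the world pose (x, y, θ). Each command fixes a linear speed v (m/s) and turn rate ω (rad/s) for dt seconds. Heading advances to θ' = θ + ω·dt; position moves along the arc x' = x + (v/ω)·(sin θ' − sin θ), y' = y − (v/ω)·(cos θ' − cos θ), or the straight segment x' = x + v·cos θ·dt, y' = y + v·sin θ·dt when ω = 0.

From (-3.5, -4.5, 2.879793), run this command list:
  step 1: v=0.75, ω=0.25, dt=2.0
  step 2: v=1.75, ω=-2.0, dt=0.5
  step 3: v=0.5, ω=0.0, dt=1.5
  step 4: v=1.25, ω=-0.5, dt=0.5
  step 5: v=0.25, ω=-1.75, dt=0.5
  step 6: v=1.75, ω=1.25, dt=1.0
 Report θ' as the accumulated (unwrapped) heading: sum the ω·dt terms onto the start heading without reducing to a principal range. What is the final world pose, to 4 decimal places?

(-7.2442, -1.5837, 2.5048)

step 1: θ'=3.3798 (R=3.0000) → pose (-4.9843, -4.4825, 3.3798)
step 2: θ'=2.3798 (R=-0.8750) → pose (-5.7947, -4.2653, 2.3798)
step 3: θ'=2.3798 (straight) → pose (-6.3374, -3.7477, 2.3798)
step 4: θ'=2.1298 (R=-2.5000) → pose (-6.7313, -3.2645, 2.1298)
step 5: θ'=1.2548 (R=-0.1429) → pose (-6.7460, -3.1444, 1.2548)
step 6: θ'=2.5048 (R=1.4000) → pose (-7.2442, -1.5837, 2.5048)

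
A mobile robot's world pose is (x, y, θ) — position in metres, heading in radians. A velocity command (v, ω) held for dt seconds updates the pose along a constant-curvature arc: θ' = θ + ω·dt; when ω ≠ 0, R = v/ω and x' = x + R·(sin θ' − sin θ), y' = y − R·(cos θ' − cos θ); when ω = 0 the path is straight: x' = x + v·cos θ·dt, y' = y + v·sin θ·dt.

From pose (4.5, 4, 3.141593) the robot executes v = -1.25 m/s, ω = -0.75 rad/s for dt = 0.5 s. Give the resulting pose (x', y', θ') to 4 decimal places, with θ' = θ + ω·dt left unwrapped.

(5.1105, 3.8842, 2.7666)

θ' = 3.1416 + -0.75·0.5 = 2.7666
R = v/ω = -1.25/-0.75 = 1.6667
x' = 4.5 + 1.6667·(sin 2.7666 − sin 3.1416) = 5.1105
y' = 4 − 1.6667·(cos 2.7666 − cos 3.1416) = 3.8842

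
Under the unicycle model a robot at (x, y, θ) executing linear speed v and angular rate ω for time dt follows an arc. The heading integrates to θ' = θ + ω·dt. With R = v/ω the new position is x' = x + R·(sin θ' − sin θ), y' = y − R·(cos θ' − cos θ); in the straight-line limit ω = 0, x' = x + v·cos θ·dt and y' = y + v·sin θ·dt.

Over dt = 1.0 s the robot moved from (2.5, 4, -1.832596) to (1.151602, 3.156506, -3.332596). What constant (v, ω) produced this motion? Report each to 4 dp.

v = 1.7500, ω = -1.5000

Δθ = -3.332596 − -1.832596 = -1.500000
ω = Δθ/dt = -1.500000/1.0 = -1.5000
R = Δx/(sin θ' − sin θ) = -1.1667
v = R·ω = -1.1667·-1.5000 = 1.7500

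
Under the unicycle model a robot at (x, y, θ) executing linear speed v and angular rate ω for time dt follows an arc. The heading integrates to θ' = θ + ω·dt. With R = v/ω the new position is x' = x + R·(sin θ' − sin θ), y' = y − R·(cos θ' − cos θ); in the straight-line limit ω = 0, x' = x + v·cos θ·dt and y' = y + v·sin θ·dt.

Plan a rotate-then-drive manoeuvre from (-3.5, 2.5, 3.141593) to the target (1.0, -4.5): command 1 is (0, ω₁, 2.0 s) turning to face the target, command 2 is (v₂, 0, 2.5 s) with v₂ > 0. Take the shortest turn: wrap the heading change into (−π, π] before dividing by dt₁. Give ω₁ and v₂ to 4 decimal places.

ω₁ = 1.0711, v₂ = 3.3287

heading to target = atan2(-4.5−2.5, 1−-3.5) = -0.9995
Δθ = wrap(-0.9995 − 3.1416) = 2.1421; ω₁ = Δθ/dt₁ = 1.0711
distance = √((1−-3.5)² + (-4.5−2.5)²) = 8.3217; v₂ = distance/dt₂ = 3.3287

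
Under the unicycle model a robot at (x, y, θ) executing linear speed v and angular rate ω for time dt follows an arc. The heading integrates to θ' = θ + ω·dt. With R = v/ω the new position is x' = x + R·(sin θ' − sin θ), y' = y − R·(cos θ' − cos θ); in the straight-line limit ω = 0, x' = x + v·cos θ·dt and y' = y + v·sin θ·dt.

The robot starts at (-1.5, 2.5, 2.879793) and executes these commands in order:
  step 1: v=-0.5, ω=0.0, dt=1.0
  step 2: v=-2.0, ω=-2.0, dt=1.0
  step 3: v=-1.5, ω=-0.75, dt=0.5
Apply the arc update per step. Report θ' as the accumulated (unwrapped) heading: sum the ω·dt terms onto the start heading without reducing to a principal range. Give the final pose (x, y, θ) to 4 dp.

(-1.0792, 0.2914, 0.5048)

step 1: θ'=2.8798 (straight) → pose (-1.0170, 2.3706, 2.8798)
step 2: θ'=0.8798 (R=1.0000) → pose (-0.5052, 0.7674, 0.8798)
step 3: θ'=0.5048 (R=2.0000) → pose (-1.0792, 0.2914, 0.5048)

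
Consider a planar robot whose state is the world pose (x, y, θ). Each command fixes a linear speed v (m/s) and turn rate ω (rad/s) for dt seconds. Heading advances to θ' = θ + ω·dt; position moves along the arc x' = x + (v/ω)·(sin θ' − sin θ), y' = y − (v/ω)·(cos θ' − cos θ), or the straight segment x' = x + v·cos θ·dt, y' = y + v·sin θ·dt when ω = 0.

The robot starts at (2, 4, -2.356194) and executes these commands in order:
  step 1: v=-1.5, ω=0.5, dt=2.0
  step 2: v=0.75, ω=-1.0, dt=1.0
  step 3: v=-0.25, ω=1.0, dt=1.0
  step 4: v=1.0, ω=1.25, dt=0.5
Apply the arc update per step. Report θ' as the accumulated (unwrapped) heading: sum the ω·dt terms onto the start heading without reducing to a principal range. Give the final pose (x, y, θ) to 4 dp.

(2.9223, 5.8750, -0.7312)

step 1: θ'=-1.3562 (R=-3.0000) → pose (2.8099, 6.7602, -1.3562)
step 2: θ'=-2.3562 (R=-0.7500) → pose (2.6074, 6.0701, -2.3562)
step 3: θ'=-1.3562 (R=-0.2500) → pose (2.6749, 6.3002, -1.3562)
step 4: θ'=-0.7312 (R=0.8000) → pose (2.9223, 5.8750, -0.7312)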